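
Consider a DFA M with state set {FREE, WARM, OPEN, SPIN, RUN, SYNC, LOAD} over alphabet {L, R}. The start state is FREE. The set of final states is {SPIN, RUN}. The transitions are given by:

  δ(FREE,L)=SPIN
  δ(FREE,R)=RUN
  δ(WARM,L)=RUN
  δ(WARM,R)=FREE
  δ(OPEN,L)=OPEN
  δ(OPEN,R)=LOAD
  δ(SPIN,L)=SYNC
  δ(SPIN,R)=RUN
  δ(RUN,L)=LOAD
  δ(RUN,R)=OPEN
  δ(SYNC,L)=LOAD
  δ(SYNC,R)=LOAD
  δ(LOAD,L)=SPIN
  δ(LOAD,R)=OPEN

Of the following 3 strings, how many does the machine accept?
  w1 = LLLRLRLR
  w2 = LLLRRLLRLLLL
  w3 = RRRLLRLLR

w1:
  start at FREE
  read 'L': FREE → SPIN
  read 'L': SPIN → SYNC
  read 'L': SYNC → LOAD
  read 'R': LOAD → OPEN
  read 'L': OPEN → OPEN
  read 'R': OPEN → LOAD
  read 'L': LOAD → SPIN
  read 'R': SPIN → RUN
  end RUN, accepted
w2:
  start at FREE
  read 'L': FREE → SPIN
  read 'L': SPIN → SYNC
  read 'L': SYNC → LOAD
  read 'R': LOAD → OPEN
  read 'R': OPEN → LOAD
  read 'L': LOAD → SPIN
  read 'L': SPIN → SYNC
  read 'R': SYNC → LOAD
  read 'L': LOAD → SPIN
  read 'L': SPIN → SYNC
  read 'L': SYNC → LOAD
  read 'L': LOAD → SPIN
  end SPIN, accepted
w3:
  start at FREE
  read 'R': FREE → RUN
  read 'R': RUN → OPEN
  read 'R': OPEN → LOAD
  read 'L': LOAD → SPIN
  read 'L': SPIN → SYNC
  read 'R': SYNC → LOAD
  read 'L': LOAD → SPIN
  read 'L': SPIN → SYNC
  read 'R': SYNC → LOAD
  end LOAD, rejected

2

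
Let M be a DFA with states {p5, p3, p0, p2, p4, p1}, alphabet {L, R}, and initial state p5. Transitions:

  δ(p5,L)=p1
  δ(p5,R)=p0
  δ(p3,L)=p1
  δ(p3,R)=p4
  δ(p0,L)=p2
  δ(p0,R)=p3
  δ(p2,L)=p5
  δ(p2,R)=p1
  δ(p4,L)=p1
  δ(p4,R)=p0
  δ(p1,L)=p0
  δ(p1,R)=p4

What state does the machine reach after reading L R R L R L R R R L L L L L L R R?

p3

Trace: p5 -L-> p1 -R-> p4 -R-> p0 -L-> p2 -R-> p1 -L-> p0 -R-> p3 -R-> p4 -R-> p0 -L-> p2 -L-> p5 -L-> p1 -L-> p0 -L-> p2 -L-> p5 -R-> p0 -R-> p3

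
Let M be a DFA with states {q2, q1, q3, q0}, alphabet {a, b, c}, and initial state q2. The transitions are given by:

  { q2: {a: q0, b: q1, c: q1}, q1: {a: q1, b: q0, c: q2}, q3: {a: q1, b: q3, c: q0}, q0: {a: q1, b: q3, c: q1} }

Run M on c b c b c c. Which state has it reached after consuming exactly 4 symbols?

start at q2
read 'c': q2 → q1
read 'b': q1 → q0
read 'c': q0 → q1
read 'b': q1 → q0
After 4 symbols: q0.

q0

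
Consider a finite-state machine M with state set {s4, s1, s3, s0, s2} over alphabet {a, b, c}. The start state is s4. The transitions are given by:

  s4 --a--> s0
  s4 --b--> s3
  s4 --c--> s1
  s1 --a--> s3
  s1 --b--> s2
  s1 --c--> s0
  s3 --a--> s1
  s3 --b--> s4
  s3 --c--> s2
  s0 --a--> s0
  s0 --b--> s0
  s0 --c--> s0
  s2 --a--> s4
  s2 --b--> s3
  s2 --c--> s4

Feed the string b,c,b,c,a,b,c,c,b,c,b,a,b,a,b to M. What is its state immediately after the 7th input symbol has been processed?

s2

Trace: s4 -b-> s3 -c-> s2 -b-> s3 -c-> s2 -a-> s4 -b-> s3 -c-> s2
After 7 symbols: s2.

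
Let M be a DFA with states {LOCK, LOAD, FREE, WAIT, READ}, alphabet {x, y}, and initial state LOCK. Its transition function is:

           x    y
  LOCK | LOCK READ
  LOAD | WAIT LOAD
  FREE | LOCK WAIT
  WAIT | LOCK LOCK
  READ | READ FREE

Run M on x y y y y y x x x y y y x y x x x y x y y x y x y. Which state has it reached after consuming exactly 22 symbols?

Trace: LOCK -x-> LOCK -y-> READ -y-> FREE -y-> WAIT -y-> LOCK -y-> READ -x-> READ -x-> READ -x-> READ -y-> FREE -y-> WAIT -y-> LOCK -x-> LOCK -y-> READ -x-> READ -x-> READ -x-> READ -y-> FREE -x-> LOCK -y-> READ -y-> FREE -x-> LOCK
After 22 symbols: LOCK.

LOCK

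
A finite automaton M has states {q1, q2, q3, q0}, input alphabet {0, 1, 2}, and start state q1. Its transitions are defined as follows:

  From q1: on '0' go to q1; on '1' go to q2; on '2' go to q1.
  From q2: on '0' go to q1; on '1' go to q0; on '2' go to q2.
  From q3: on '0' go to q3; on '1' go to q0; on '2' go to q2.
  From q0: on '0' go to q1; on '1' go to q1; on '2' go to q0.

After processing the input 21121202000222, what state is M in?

q1

start at q1
read '2': q1 → q1
read '1': q1 → q2
read '1': q2 → q0
read '2': q0 → q0
read '1': q0 → q1
read '2': q1 → q1
read '0': q1 → q1
read '2': q1 → q1
read '0': q1 → q1
read '0': q1 → q1
read '0': q1 → q1
read '2': q1 → q1
read '2': q1 → q1
read '2': q1 → q1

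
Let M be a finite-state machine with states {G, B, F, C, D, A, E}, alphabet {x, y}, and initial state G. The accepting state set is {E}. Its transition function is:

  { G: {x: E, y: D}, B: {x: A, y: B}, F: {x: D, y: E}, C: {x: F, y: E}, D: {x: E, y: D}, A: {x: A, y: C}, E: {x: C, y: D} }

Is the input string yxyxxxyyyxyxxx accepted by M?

No

start at G
read 'y': G → D
read 'x': D → E
read 'y': E → D
read 'x': D → E
read 'x': E → C
read 'x': C → F
read 'y': F → E
read 'y': E → D
read 'y': D → D
read 'x': D → E
read 'y': E → D
read 'x': D → E
read 'x': E → C
read 'x': C → F
End state F is not accepting.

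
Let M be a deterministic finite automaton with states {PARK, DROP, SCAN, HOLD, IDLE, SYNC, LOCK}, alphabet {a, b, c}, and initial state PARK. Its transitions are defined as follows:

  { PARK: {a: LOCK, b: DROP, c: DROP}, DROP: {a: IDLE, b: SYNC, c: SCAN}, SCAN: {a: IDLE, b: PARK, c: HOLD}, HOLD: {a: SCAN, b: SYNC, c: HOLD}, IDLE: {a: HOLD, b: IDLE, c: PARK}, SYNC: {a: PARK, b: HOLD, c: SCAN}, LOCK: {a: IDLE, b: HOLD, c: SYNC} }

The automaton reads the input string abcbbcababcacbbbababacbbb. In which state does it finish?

SYNC

PARK → LOCK → HOLD → HOLD → SYNC → HOLD → HOLD → SCAN → PARK → LOCK → HOLD → HOLD → SCAN → HOLD → SYNC → HOLD → SYNC → PARK → DROP → IDLE → IDLE → HOLD → HOLD → SYNC → HOLD → SYNC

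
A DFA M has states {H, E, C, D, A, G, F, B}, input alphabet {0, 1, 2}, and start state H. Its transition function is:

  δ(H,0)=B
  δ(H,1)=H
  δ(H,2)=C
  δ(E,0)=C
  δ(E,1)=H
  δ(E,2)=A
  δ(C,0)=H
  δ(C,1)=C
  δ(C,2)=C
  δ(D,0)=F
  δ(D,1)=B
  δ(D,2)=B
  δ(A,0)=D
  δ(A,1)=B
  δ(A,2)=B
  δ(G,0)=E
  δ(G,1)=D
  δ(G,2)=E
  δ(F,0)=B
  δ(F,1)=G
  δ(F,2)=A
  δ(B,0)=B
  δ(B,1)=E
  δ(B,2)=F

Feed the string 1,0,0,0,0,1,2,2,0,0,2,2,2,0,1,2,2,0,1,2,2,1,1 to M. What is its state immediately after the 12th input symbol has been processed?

A

Trace: H -1-> H -0-> B -0-> B -0-> B -0-> B -1-> E -2-> A -2-> B -0-> B -0-> B -2-> F -2-> A
After 12 symbols: A.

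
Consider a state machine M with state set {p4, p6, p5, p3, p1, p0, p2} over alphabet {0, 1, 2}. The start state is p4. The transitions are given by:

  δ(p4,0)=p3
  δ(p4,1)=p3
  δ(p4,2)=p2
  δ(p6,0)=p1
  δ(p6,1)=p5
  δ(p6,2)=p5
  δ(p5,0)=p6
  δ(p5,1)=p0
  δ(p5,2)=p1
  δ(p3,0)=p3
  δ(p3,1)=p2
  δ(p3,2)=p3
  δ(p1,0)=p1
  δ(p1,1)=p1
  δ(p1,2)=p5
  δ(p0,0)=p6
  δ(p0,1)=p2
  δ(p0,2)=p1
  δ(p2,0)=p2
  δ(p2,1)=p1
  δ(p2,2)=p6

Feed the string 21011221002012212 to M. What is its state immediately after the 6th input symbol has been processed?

start at p4
read '2': p4 → p2
read '1': p2 → p1
read '0': p1 → p1
read '1': p1 → p1
read '1': p1 → p1
read '2': p1 → p5
After 6 symbols: p5.

p5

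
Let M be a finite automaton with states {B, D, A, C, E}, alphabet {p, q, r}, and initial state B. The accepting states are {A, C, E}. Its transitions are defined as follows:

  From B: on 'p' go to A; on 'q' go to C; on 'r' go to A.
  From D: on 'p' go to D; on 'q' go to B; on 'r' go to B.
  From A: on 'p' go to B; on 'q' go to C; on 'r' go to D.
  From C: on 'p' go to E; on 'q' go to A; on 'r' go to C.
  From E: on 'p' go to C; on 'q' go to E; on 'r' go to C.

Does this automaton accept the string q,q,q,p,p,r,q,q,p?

Yes

B → C → A → C → E → C → C → A → C → E
End state E is accepting.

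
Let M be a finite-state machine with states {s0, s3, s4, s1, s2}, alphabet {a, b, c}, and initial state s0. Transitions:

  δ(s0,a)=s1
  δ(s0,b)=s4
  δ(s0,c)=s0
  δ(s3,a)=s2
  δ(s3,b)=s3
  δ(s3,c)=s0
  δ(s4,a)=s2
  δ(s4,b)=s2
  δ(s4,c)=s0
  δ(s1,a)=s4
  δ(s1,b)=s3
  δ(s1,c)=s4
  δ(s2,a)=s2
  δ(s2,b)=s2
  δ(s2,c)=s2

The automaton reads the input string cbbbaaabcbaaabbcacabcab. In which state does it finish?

start at s0
read 'c': s0 → s0
read 'b': s0 → s4
read 'b': s4 → s2
read 'b': s2 → s2
read 'a': s2 → s2
read 'a': s2 → s2
read 'a': s2 → s2
read 'b': s2 → s2
read 'c': s2 → s2
read 'b': s2 → s2
read 'a': s2 → s2
read 'a': s2 → s2
read 'a': s2 → s2
read 'b': s2 → s2
read 'b': s2 → s2
read 'c': s2 → s2
read 'a': s2 → s2
read 'c': s2 → s2
read 'a': s2 → s2
read 'b': s2 → s2
read 'c': s2 → s2
read 'a': s2 → s2
read 'b': s2 → s2

s2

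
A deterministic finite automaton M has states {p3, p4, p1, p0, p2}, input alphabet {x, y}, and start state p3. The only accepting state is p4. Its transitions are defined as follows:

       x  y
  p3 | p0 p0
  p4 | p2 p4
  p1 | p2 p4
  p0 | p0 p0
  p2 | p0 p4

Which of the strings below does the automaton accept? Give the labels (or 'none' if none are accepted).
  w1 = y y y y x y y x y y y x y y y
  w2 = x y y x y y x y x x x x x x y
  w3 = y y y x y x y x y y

w1: Trace: p3 -y-> p0 -y-> p0 -y-> p0 -y-> p0 -x-> p0 -y-> p0 -y-> p0 -x-> p0 -y-> p0 -y-> p0 -y-> p0 -x-> p0 -y-> p0 -y-> p0 -y-> p0  → end p0, rejected
w2: Trace: p3 -x-> p0 -y-> p0 -y-> p0 -x-> p0 -y-> p0 -y-> p0 -x-> p0 -y-> p0 -x-> p0 -x-> p0 -x-> p0 -x-> p0 -x-> p0 -x-> p0 -y-> p0  → end p0, rejected
w3: Trace: p3 -y-> p0 -y-> p0 -y-> p0 -x-> p0 -y-> p0 -x-> p0 -y-> p0 -x-> p0 -y-> p0 -y-> p0  → end p0, rejected

none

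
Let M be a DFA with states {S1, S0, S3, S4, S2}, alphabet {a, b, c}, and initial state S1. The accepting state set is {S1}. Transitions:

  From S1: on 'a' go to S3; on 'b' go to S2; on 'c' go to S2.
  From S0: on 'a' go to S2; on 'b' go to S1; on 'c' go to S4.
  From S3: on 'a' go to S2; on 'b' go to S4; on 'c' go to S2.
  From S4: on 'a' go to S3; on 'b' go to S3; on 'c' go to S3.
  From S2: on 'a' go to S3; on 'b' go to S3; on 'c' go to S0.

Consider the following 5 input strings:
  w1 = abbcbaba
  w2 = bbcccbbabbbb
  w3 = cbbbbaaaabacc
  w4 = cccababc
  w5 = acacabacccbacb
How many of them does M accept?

1

w1:
  start at S1
  read 'a': S1 → S3
  read 'b': S3 → S4
  read 'b': S4 → S3
  read 'c': S3 → S2
  read 'b': S2 → S3
  read 'a': S3 → S2
  read 'b': S2 → S3
  read 'a': S3 → S2
  end S2, rejected
w2:
  start at S1
  read 'b': S1 → S2
  read 'b': S2 → S3
  read 'c': S3 → S2
  read 'c': S2 → S0
  read 'c': S0 → S4
  read 'b': S4 → S3
  read 'b': S3 → S4
  read 'a': S4 → S3
  read 'b': S3 → S4
  read 'b': S4 → S3
  read 'b': S3 → S4
  read 'b': S4 → S3
  end S3, rejected
w3:
  start at S1
  read 'c': S1 → S2
  read 'b': S2 → S3
  read 'b': S3 → S4
  read 'b': S4 → S3
  read 'b': S3 → S4
  read 'a': S4 → S3
  read 'a': S3 → S2
  read 'a': S2 → S3
  read 'a': S3 → S2
  read 'b': S2 → S3
  read 'a': S3 → S2
  read 'c': S2 → S0
  read 'c': S0 → S4
  end S4, rejected
w4:
  start at S1
  read 'c': S1 → S2
  read 'c': S2 → S0
  read 'c': S0 → S4
  read 'a': S4 → S3
  read 'b': S3 → S4
  read 'a': S4 → S3
  read 'b': S3 → S4
  read 'c': S4 → S3
  end S3, rejected
w5:
  start at S1
  read 'a': S1 → S3
  read 'c': S3 → S2
  read 'a': S2 → S3
  read 'c': S3 → S2
  read 'a': S2 → S3
  read 'b': S3 → S4
  read 'a': S4 → S3
  read 'c': S3 → S2
  read 'c': S2 → S0
  read 'c': S0 → S4
  read 'b': S4 → S3
  read 'a': S3 → S2
  read 'c': S2 → S0
  read 'b': S0 → S1
  end S1, accepted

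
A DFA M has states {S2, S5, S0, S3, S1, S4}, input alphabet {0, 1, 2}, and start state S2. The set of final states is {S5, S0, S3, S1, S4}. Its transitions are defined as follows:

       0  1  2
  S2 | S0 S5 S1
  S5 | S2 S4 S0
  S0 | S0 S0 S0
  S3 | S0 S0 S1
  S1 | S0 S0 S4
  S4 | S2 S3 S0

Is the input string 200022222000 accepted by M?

Yes

S2 → S1 → S0 → S0 → S0 → S0 → S0 → S0 → S0 → S0 → S0 → S0 → S0
End state S0 is accepting.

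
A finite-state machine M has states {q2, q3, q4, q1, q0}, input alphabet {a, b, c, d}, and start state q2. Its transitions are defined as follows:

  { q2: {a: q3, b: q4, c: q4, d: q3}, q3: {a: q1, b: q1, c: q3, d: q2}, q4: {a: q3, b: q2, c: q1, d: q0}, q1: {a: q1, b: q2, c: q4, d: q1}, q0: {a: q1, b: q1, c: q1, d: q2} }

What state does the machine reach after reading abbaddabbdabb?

q4

Trace: q2 -a-> q3 -b-> q1 -b-> q2 -a-> q3 -d-> q2 -d-> q3 -a-> q1 -b-> q2 -b-> q4 -d-> q0 -a-> q1 -b-> q2 -b-> q4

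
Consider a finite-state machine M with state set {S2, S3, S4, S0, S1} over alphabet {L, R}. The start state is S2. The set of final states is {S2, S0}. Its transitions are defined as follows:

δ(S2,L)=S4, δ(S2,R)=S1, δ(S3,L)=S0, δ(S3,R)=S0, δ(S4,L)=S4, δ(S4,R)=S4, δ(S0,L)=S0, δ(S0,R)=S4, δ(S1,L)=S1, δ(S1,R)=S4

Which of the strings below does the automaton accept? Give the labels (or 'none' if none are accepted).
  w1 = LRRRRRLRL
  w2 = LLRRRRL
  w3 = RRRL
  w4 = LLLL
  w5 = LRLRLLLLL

w1: Trace: S2 -L-> S4 -R-> S4 -R-> S4 -R-> S4 -R-> S4 -R-> S4 -L-> S4 -R-> S4 -L-> S4  → end S4, rejected
w2: Trace: S2 -L-> S4 -L-> S4 -R-> S4 -R-> S4 -R-> S4 -R-> S4 -L-> S4  → end S4, rejected
w3: Trace: S2 -R-> S1 -R-> S4 -R-> S4 -L-> S4  → end S4, rejected
w4: Trace: S2 -L-> S4 -L-> S4 -L-> S4 -L-> S4  → end S4, rejected
w5: Trace: S2 -L-> S4 -R-> S4 -L-> S4 -R-> S4 -L-> S4 -L-> S4 -L-> S4 -L-> S4 -L-> S4  → end S4, rejected

none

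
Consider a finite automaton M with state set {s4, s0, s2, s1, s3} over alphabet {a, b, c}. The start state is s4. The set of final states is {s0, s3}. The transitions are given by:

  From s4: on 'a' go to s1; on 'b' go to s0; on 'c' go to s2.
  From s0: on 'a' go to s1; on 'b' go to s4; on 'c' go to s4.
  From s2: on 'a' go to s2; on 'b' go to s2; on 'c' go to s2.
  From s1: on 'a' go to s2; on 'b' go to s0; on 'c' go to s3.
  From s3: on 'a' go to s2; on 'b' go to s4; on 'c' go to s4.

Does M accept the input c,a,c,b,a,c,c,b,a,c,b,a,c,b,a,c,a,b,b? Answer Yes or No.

start at s4
read 'c': s4 → s2
read 'a': s2 → s2
read 'c': s2 → s2
read 'b': s2 → s2
read 'a': s2 → s2
read 'c': s2 → s2
read 'c': s2 → s2
read 'b': s2 → s2
read 'a': s2 → s2
read 'c': s2 → s2
read 'b': s2 → s2
read 'a': s2 → s2
read 'c': s2 → s2
read 'b': s2 → s2
read 'a': s2 → s2
read 'c': s2 → s2
read 'a': s2 → s2
read 'b': s2 → s2
read 'b': s2 → s2
End state s2 is not accepting.

No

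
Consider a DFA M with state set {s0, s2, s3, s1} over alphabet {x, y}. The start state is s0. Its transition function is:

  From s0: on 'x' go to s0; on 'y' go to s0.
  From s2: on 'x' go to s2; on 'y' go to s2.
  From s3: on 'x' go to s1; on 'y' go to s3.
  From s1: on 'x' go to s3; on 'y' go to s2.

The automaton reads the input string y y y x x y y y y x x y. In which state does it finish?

s0

s0 → s0 → s0 → s0 → s0 → s0 → s0 → s0 → s0 → s0 → s0 → s0 → s0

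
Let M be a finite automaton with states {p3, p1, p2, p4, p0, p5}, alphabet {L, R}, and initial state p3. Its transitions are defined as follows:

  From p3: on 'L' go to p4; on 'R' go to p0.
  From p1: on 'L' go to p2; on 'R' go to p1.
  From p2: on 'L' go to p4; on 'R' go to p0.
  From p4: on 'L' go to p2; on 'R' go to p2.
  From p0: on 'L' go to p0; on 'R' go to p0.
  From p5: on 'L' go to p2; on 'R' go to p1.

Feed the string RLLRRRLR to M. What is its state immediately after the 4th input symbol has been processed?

p0

Trace: p3 -R-> p0 -L-> p0 -L-> p0 -R-> p0
After 4 symbols: p0.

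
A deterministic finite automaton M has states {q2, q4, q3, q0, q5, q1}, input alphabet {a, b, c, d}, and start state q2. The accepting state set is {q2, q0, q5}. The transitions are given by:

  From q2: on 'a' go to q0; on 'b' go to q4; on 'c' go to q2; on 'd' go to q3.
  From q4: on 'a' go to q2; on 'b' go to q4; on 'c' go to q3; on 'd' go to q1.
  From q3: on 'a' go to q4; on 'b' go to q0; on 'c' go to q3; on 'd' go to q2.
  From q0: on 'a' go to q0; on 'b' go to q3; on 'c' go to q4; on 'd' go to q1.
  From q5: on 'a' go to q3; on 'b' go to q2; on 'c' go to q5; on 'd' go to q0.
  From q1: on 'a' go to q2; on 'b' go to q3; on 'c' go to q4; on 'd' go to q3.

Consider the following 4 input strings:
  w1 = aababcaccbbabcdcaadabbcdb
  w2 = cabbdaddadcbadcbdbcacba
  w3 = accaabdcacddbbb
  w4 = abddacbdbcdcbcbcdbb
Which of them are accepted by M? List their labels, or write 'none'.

w2, w4

w1: q2 → q0 → q0 → q3 → q4 → q4 → q3 → q4 → q3 → q3 → q0 → q3 → q4 → q4 → q3 → q2 → q2 → q0 → q0 → q1 → q2 → q4 → q4 → q3 → q2 → q4  → end q4, rejected
w2: q2 → q2 → q0 → q3 → q0 → q1 → q2 → q3 → q2 → q0 → q1 → q4 → q4 → q2 → q3 → q3 → q0 → q1 → q3 → q3 → q4 → q3 → q0 → q0  → end q0, accepted
w3: q2 → q0 → q4 → q3 → q4 → q2 → q4 → q1 → q4 → q2 → q2 → q3 → q2 → q4 → q4 → q4  → end q4, rejected
w4: q2 → q0 → q3 → q2 → q3 → q4 → q3 → q0 → q1 → q3 → q3 → q2 → q2 → q4 → q3 → q0 → q4 → q1 → q3 → q0  → end q0, accepted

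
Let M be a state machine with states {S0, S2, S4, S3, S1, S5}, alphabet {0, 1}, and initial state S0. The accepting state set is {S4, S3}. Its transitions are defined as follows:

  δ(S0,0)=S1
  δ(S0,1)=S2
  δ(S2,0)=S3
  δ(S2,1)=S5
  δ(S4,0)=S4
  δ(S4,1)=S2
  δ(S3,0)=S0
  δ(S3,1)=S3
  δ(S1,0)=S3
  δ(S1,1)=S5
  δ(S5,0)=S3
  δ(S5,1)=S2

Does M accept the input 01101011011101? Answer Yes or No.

No

start at S0
read '0': S0 → S1
read '1': S1 → S5
read '1': S5 → S2
read '0': S2 → S3
read '1': S3 → S3
read '0': S3 → S0
read '1': S0 → S2
read '1': S2 → S5
read '0': S5 → S3
read '1': S3 → S3
read '1': S3 → S3
read '1': S3 → S3
read '0': S3 → S0
read '1': S0 → S2
End state S2 is not accepting.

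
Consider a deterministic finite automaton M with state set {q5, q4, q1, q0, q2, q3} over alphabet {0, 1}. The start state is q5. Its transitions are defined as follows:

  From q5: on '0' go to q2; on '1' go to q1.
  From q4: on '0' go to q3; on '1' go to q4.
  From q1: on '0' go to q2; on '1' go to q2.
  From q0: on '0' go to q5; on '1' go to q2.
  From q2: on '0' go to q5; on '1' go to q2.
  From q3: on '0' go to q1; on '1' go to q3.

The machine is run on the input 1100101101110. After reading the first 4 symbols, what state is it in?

q2

q5 → q1 → q2 → q5 → q2
After 4 symbols: q2.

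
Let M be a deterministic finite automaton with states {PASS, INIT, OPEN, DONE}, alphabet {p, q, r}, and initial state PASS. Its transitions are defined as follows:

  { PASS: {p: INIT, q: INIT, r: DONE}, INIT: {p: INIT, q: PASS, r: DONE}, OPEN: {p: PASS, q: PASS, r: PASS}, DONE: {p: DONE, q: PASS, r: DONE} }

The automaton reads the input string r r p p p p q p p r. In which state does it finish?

DONE

start at PASS
read 'r': PASS → DONE
read 'r': DONE → DONE
read 'p': DONE → DONE
read 'p': DONE → DONE
read 'p': DONE → DONE
read 'p': DONE → DONE
read 'q': DONE → PASS
read 'p': PASS → INIT
read 'p': INIT → INIT
read 'r': INIT → DONE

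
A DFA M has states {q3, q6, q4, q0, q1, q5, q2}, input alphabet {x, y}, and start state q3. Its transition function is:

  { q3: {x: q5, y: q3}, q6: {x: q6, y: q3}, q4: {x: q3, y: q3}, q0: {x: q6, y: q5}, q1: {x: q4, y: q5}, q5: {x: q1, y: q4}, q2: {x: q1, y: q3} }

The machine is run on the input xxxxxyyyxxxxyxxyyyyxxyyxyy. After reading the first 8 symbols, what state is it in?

q3

Trace: q3 -x-> q5 -x-> q1 -x-> q4 -x-> q3 -x-> q5 -y-> q4 -y-> q3 -y-> q3
After 8 symbols: q3.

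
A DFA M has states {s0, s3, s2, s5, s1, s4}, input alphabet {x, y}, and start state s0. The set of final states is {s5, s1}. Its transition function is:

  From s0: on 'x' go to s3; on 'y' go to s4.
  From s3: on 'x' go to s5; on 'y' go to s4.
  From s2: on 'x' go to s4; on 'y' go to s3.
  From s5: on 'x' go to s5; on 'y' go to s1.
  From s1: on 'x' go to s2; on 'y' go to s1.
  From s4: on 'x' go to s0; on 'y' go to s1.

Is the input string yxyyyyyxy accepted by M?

No

start at s0
read 'y': s0 → s4
read 'x': s4 → s0
read 'y': s0 → s4
read 'y': s4 → s1
read 'y': s1 → s1
read 'y': s1 → s1
read 'y': s1 → s1
read 'x': s1 → s2
read 'y': s2 → s3
End state s3 is not accepting.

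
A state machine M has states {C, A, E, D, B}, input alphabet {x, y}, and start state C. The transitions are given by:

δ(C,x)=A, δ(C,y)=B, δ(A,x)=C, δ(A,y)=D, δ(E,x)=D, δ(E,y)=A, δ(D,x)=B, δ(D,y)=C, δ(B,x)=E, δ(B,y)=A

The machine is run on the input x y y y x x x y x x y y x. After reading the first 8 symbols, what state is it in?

C → A → D → C → B → E → D → B → A
After 8 symbols: A.

A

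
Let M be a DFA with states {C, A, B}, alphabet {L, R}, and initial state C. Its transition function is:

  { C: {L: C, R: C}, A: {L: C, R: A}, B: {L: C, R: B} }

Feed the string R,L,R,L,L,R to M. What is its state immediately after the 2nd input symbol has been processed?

C

start at C
read 'R': C → C
read 'L': C → C
After 2 symbols: C.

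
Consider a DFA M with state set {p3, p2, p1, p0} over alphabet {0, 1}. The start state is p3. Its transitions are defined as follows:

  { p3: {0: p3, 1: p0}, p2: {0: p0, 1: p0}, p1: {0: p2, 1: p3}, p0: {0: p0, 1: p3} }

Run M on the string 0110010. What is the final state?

p0

Trace: p3 -0-> p3 -1-> p0 -1-> p3 -0-> p3 -0-> p3 -1-> p0 -0-> p0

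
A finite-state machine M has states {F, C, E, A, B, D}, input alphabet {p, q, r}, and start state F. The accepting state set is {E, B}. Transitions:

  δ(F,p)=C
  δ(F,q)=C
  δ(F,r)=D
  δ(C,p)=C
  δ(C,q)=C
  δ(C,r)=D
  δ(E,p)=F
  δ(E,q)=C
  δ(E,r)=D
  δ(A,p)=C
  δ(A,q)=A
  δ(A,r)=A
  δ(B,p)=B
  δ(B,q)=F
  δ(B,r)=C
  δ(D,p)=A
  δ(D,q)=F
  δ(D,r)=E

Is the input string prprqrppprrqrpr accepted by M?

start at F
read 'p': F → C
read 'r': C → D
read 'p': D → A
read 'r': A → A
read 'q': A → A
read 'r': A → A
read 'p': A → C
read 'p': C → C
read 'p': C → C
read 'r': C → D
read 'r': D → E
read 'q': E → C
read 'r': C → D
read 'p': D → A
read 'r': A → A
End state A is not accepting.

No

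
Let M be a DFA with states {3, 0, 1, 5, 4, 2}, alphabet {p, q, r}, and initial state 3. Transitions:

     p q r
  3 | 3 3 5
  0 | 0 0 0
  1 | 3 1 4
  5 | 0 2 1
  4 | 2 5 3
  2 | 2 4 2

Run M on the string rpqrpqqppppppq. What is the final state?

0

Trace: 3 -r-> 5 -p-> 0 -q-> 0 -r-> 0 -p-> 0 -q-> 0 -q-> 0 -p-> 0 -p-> 0 -p-> 0 -p-> 0 -p-> 0 -p-> 0 -q-> 0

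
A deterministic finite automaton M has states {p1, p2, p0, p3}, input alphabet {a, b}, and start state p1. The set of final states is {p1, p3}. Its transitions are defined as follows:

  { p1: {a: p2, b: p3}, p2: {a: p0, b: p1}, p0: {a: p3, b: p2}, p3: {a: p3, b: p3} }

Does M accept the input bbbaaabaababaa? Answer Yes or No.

Yes

Trace: p1 -b-> p3 -b-> p3 -b-> p3 -a-> p3 -a-> p3 -a-> p3 -b-> p3 -a-> p3 -a-> p3 -b-> p3 -a-> p3 -b-> p3 -a-> p3 -a-> p3
End state p3 is accepting.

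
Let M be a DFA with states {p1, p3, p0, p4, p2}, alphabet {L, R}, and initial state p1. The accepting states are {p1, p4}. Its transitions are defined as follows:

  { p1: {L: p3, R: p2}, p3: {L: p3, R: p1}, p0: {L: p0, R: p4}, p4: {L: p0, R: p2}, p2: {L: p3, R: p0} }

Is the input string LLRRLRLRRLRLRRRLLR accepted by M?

Yes

p1 → p3 → p3 → p1 → p2 → p3 → p1 → p3 → p1 → p2 → p3 → p1 → p3 → p1 → p2 → p0 → p0 → p0 → p4
End state p4 is accepting.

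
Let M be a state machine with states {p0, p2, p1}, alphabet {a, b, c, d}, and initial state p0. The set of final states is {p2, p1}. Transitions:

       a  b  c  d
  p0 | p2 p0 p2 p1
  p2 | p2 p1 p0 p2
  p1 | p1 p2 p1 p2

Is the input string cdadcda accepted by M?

Trace: p0 -c-> p2 -d-> p2 -a-> p2 -d-> p2 -c-> p0 -d-> p1 -a-> p1
End state p1 is accepting.

Yes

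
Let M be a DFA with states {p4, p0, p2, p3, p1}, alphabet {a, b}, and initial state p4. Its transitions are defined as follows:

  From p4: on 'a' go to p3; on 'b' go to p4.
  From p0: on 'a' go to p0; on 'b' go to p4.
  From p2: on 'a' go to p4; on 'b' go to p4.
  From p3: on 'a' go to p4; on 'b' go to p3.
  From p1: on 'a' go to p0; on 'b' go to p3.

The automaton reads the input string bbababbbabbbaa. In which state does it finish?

p3

Trace: p4 -b-> p4 -b-> p4 -a-> p3 -b-> p3 -a-> p4 -b-> p4 -b-> p4 -b-> p4 -a-> p3 -b-> p3 -b-> p3 -b-> p3 -a-> p4 -a-> p3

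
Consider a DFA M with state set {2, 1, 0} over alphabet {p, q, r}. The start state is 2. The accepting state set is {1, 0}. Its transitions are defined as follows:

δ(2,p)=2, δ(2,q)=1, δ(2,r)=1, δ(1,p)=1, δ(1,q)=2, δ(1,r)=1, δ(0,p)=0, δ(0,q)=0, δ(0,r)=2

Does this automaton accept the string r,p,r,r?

Trace: 2 -r-> 1 -p-> 1 -r-> 1 -r-> 1
End state 1 is accepting.

Yes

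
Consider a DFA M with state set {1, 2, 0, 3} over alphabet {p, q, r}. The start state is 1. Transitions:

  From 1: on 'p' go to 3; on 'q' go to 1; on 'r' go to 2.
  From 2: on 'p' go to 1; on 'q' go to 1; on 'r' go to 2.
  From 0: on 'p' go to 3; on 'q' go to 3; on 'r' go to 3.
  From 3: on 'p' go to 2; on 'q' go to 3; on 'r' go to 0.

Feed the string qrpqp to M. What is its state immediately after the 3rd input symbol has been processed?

1 → 1 → 2 → 1
After 3 symbols: 1.

1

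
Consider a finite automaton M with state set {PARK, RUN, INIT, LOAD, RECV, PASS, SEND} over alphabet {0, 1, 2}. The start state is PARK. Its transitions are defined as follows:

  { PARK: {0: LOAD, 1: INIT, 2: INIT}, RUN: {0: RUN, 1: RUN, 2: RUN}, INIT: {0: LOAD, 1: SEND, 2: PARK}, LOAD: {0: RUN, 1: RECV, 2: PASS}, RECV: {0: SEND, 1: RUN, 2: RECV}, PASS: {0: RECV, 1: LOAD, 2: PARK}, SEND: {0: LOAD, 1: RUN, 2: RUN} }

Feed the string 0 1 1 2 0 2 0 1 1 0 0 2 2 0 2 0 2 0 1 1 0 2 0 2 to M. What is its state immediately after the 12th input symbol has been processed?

RUN

Trace: PARK -0-> LOAD -1-> RECV -1-> RUN -2-> RUN -0-> RUN -2-> RUN -0-> RUN -1-> RUN -1-> RUN -0-> RUN -0-> RUN -2-> RUN
After 12 symbols: RUN.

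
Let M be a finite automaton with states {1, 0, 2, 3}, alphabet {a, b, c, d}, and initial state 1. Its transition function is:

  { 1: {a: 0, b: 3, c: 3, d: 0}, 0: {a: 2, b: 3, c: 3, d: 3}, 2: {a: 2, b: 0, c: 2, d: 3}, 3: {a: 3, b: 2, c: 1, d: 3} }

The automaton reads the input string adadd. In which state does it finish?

3

start at 1
read 'a': 1 → 0
read 'd': 0 → 3
read 'a': 3 → 3
read 'd': 3 → 3
read 'd': 3 → 3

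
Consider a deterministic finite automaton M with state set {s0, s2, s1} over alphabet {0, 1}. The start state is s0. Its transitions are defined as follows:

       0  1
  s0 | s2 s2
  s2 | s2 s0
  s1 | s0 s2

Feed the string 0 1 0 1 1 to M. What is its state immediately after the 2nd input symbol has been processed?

s0

s0 → s2 → s0
After 2 symbols: s0.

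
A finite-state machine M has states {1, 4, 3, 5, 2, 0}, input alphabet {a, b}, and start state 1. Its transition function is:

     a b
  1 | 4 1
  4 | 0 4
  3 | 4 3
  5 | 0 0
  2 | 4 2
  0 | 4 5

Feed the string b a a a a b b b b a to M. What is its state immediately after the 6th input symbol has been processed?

Trace: 1 -b-> 1 -a-> 4 -a-> 0 -a-> 4 -a-> 0 -b-> 5
After 6 symbols: 5.

5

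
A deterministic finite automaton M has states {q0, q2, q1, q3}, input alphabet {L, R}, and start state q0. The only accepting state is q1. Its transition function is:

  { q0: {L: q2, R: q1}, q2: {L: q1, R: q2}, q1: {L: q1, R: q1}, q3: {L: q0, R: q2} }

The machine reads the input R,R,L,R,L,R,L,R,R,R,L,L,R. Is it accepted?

Yes

Trace: q0 -R-> q1 -R-> q1 -L-> q1 -R-> q1 -L-> q1 -R-> q1 -L-> q1 -R-> q1 -R-> q1 -R-> q1 -L-> q1 -L-> q1 -R-> q1
End state q1 is accepting.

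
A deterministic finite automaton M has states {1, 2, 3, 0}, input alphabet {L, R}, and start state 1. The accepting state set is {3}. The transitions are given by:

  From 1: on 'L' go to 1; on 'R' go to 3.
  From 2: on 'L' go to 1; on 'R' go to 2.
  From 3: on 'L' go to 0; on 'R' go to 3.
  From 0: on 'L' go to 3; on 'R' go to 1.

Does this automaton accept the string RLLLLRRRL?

start at 1
read 'R': 1 → 3
read 'L': 3 → 0
read 'L': 0 → 3
read 'L': 3 → 0
read 'L': 0 → 3
read 'R': 3 → 3
read 'R': 3 → 3
read 'R': 3 → 3
read 'L': 3 → 0
End state 0 is not accepting.

No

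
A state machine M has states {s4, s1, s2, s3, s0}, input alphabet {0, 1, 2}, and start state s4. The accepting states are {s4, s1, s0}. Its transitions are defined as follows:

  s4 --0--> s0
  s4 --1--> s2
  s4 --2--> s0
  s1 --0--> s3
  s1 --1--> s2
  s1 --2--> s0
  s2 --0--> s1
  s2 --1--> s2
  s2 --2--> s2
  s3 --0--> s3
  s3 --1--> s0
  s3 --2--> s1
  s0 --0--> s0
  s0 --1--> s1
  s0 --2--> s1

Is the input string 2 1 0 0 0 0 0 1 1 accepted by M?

Yes

s4 → s0 → s1 → s3 → s3 → s3 → s3 → s3 → s0 → s1
End state s1 is accepting.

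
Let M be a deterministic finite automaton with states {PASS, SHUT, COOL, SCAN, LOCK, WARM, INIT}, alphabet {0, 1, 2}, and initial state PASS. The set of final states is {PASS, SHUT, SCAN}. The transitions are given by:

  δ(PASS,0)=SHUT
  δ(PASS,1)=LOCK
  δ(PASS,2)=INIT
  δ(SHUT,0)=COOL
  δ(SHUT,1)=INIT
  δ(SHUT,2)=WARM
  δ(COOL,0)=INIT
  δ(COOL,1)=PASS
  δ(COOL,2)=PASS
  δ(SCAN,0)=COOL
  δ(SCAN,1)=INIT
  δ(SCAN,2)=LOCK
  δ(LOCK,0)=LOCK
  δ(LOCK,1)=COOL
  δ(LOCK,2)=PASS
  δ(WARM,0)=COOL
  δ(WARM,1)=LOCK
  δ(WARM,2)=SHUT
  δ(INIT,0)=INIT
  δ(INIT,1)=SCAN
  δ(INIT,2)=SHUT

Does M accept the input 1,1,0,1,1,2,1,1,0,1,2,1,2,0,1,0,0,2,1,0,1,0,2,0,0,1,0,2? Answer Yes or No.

No

Trace: PASS -1-> LOCK -1-> COOL -0-> INIT -1-> SCAN -1-> INIT -2-> SHUT -1-> INIT -1-> SCAN -0-> COOL -1-> PASS -2-> INIT -1-> SCAN -2-> LOCK -0-> LOCK -1-> COOL -0-> INIT -0-> INIT -2-> SHUT -1-> INIT -0-> INIT -1-> SCAN -0-> COOL -2-> PASS -0-> SHUT -0-> COOL -1-> PASS -0-> SHUT -2-> WARM
End state WARM is not accepting.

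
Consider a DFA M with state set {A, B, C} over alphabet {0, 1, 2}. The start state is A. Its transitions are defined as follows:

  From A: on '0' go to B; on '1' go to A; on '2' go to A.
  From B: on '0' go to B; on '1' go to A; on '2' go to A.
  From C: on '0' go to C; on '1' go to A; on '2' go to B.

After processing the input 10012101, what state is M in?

A

Trace: A -1-> A -0-> B -0-> B -1-> A -2-> A -1-> A -0-> B -1-> A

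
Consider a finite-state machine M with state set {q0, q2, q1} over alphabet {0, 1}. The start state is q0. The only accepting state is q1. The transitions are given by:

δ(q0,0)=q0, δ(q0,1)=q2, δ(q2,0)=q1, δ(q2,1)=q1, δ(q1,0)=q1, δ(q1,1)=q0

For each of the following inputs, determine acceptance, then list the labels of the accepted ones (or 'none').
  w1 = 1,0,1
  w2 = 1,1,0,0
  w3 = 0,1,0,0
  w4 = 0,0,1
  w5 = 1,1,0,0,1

w1: Trace: q0 -1-> q2 -0-> q1 -1-> q0  → end q0, rejected
w2: Trace: q0 -1-> q2 -1-> q1 -0-> q1 -0-> q1  → end q1, accepted
w3: Trace: q0 -0-> q0 -1-> q2 -0-> q1 -0-> q1  → end q1, accepted
w4: Trace: q0 -0-> q0 -0-> q0 -1-> q2  → end q2, rejected
w5: Trace: q0 -1-> q2 -1-> q1 -0-> q1 -0-> q1 -1-> q0  → end q0, rejected

w2, w3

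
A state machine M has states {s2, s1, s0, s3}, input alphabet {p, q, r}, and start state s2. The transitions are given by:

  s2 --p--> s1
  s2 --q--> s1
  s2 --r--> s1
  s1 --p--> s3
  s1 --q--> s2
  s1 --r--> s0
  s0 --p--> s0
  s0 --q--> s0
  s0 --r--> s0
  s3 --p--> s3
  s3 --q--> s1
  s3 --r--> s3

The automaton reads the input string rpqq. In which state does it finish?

start at s2
read 'r': s2 → s1
read 'p': s1 → s3
read 'q': s3 → s1
read 'q': s1 → s2

s2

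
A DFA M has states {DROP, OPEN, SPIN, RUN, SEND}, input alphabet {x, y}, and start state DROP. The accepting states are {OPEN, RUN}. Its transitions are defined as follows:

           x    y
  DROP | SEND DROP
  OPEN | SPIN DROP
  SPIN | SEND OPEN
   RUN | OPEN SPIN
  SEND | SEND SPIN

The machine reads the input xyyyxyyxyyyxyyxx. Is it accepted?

DROP → SEND → SPIN → OPEN → DROP → SEND → SPIN → OPEN → SPIN → OPEN → DROP → DROP → SEND → SPIN → OPEN → SPIN → SEND
End state SEND is not accepting.

No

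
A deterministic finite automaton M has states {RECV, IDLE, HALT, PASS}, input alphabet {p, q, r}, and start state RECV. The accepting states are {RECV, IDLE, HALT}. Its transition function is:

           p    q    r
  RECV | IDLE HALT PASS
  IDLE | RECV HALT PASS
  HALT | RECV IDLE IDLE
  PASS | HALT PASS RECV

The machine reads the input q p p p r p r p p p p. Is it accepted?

Yes

start at RECV
read 'q': RECV → HALT
read 'p': HALT → RECV
read 'p': RECV → IDLE
read 'p': IDLE → RECV
read 'r': RECV → PASS
read 'p': PASS → HALT
read 'r': HALT → IDLE
read 'p': IDLE → RECV
read 'p': RECV → IDLE
read 'p': IDLE → RECV
read 'p': RECV → IDLE
End state IDLE is accepting.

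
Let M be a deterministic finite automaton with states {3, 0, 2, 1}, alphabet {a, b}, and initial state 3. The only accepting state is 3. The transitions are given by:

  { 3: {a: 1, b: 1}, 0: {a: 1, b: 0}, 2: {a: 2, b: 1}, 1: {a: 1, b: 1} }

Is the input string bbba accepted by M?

Trace: 3 -b-> 1 -b-> 1 -b-> 1 -a-> 1
End state 1 is not accepting.

No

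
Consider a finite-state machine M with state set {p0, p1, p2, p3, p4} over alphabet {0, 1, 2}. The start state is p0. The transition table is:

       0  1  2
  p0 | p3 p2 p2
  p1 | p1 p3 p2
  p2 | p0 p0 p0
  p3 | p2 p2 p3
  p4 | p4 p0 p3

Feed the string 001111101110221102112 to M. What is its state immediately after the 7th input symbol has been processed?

start at p0
read '0': p0 → p3
read '0': p3 → p2
read '1': p2 → p0
read '1': p0 → p2
read '1': p2 → p0
read '1': p0 → p2
read '1': p2 → p0
After 7 symbols: p0.

p0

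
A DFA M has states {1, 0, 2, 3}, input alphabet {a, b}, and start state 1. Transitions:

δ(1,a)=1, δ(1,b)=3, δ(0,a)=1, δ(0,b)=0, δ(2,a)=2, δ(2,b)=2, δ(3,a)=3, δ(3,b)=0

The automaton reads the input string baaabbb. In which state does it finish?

0

1 → 3 → 3 → 3 → 3 → 0 → 0 → 0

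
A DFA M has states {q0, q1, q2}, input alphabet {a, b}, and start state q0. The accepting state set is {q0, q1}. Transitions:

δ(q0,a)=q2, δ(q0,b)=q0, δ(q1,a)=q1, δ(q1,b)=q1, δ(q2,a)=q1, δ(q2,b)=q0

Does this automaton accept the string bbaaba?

Trace: q0 -b-> q0 -b-> q0 -a-> q2 -a-> q1 -b-> q1 -a-> q1
End state q1 is accepting.

Yes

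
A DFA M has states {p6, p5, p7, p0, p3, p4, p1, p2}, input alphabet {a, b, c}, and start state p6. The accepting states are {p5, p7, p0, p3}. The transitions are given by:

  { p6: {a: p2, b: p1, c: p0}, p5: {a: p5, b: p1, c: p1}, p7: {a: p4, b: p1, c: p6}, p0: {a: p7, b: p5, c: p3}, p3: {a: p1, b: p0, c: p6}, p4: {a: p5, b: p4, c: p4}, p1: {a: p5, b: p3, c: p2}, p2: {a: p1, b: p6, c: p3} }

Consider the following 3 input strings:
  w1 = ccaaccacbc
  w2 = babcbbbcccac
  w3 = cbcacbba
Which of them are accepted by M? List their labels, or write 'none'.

w1: Trace: p6 -c-> p0 -c-> p3 -a-> p1 -a-> p5 -c-> p1 -c-> p2 -a-> p1 -c-> p2 -b-> p6 -c-> p0  → end p0, accepted
w2: Trace: p6 -b-> p1 -a-> p5 -b-> p1 -c-> p2 -b-> p6 -b-> p1 -b-> p3 -c-> p6 -c-> p0 -c-> p3 -a-> p1 -c-> p2  → end p2, rejected
w3: Trace: p6 -c-> p0 -b-> p5 -c-> p1 -a-> p5 -c-> p1 -b-> p3 -b-> p0 -a-> p7  → end p7, accepted

w1, w3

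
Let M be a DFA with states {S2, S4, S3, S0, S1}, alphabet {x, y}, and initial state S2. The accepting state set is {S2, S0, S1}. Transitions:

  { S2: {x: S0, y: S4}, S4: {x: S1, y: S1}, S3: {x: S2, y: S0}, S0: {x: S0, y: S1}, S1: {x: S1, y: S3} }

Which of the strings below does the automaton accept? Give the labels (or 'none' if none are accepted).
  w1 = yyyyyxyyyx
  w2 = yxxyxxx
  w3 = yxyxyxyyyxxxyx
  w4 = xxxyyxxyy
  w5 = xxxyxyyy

w1, w2, w3, w5

w1: Trace: S2 -y-> S4 -y-> S1 -y-> S3 -y-> S0 -y-> S1 -x-> S1 -y-> S3 -y-> S0 -y-> S1 -x-> S1  → end S1, accepted
w2: Trace: S2 -y-> S4 -x-> S1 -x-> S1 -y-> S3 -x-> S2 -x-> S0 -x-> S0  → end S0, accepted
w3: Trace: S2 -y-> S4 -x-> S1 -y-> S3 -x-> S2 -y-> S4 -x-> S1 -y-> S3 -y-> S0 -y-> S1 -x-> S1 -x-> S1 -x-> S1 -y-> S3 -x-> S2  → end S2, accepted
w4: Trace: S2 -x-> S0 -x-> S0 -x-> S0 -y-> S1 -y-> S3 -x-> S2 -x-> S0 -y-> S1 -y-> S3  → end S3, rejected
w5: Trace: S2 -x-> S0 -x-> S0 -x-> S0 -y-> S1 -x-> S1 -y-> S3 -y-> S0 -y-> S1  → end S1, accepted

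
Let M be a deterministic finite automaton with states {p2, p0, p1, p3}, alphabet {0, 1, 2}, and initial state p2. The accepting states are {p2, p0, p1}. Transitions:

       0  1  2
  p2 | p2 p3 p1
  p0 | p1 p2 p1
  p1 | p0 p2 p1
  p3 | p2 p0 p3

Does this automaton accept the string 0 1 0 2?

Yes

p2 → p2 → p3 → p2 → p1
End state p1 is accepting.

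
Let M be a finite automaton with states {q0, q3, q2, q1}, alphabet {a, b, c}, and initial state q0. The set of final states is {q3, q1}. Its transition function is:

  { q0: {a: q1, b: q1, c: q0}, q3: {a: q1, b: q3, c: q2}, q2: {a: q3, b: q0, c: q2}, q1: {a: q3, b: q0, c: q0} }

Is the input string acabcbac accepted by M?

No

Trace: q0 -a-> q1 -c-> q0 -a-> q1 -b-> q0 -c-> q0 -b-> q1 -a-> q3 -c-> q2
End state q2 is not accepting.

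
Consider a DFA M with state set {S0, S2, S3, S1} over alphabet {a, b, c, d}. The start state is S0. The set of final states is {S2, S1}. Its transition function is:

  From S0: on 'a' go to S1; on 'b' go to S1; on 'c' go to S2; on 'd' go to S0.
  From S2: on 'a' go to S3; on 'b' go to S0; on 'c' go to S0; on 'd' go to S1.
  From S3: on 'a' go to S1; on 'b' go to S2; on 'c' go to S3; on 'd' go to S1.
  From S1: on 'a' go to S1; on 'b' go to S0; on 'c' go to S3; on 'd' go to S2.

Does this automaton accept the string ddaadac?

No

S0 → S0 → S0 → S1 → S1 → S2 → S3 → S3
End state S3 is not accepting.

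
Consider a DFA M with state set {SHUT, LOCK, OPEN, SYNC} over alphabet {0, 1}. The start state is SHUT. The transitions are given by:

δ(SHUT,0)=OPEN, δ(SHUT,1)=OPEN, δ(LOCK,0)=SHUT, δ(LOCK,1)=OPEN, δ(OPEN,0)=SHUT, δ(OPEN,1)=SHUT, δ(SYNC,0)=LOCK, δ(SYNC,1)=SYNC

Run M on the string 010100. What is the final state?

SHUT → OPEN → SHUT → OPEN → SHUT → OPEN → SHUT

SHUT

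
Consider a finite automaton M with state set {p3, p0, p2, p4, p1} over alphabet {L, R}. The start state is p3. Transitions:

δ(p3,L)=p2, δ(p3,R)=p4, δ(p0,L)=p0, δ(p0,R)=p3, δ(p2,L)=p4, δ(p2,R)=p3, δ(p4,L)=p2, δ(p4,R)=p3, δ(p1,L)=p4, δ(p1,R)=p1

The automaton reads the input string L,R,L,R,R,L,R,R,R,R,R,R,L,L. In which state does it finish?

p4

start at p3
read 'L': p3 → p2
read 'R': p2 → p3
read 'L': p3 → p2
read 'R': p2 → p3
read 'R': p3 → p4
read 'L': p4 → p2
read 'R': p2 → p3
read 'R': p3 → p4
read 'R': p4 → p3
read 'R': p3 → p4
read 'R': p4 → p3
read 'R': p3 → p4
read 'L': p4 → p2
read 'L': p2 → p4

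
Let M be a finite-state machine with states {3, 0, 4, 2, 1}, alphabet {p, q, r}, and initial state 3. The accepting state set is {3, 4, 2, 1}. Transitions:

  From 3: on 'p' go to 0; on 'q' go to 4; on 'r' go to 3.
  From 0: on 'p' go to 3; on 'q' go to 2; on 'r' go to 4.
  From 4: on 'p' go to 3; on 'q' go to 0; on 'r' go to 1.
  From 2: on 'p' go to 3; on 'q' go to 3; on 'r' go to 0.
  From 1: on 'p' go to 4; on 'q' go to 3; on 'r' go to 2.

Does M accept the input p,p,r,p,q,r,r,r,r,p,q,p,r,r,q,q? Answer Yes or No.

Trace: 3 -p-> 0 -p-> 3 -r-> 3 -p-> 0 -q-> 2 -r-> 0 -r-> 4 -r-> 1 -r-> 2 -p-> 3 -q-> 4 -p-> 3 -r-> 3 -r-> 3 -q-> 4 -q-> 0
End state 0 is not accepting.

No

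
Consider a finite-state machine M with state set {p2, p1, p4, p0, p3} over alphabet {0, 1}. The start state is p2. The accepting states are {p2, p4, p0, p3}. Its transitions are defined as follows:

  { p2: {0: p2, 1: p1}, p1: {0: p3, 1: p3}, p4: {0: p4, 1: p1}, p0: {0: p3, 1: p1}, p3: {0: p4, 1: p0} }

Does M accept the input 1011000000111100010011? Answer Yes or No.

Yes

start at p2
read '1': p2 → p1
read '0': p1 → p3
read '1': p3 → p0
read '1': p0 → p1
read '0': p1 → p3
read '0': p3 → p4
read '0': p4 → p4
read '0': p4 → p4
read '0': p4 → p4
read '0': p4 → p4
read '1': p4 → p1
read '1': p1 → p3
read '1': p3 → p0
read '1': p0 → p1
read '0': p1 → p3
read '0': p3 → p4
read '0': p4 → p4
read '1': p4 → p1
read '0': p1 → p3
read '0': p3 → p4
read '1': p4 → p1
read '1': p1 → p3
End state p3 is accepting.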